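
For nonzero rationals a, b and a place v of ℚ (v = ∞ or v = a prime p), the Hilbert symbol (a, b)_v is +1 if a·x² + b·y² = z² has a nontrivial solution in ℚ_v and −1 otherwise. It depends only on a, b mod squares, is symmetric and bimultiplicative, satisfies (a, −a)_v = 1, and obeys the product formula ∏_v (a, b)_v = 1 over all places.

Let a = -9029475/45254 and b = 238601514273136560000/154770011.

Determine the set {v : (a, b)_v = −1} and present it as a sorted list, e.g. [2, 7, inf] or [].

(a, b) ≡ (-34034, 874874) mod (ℚ^×)²; places V = {2, 3, 5, 7, 11, 13, 17, 19, 23, 31, ∞}.
(a,b)_2: α=-1, β=7; u≡7, v≡5 (mod 8); ε(u)ε(v)=1·0, αω(v)=-1·1, βω(u)=7·0; sum ≡ 1  ⇒  -1.
(a,b)_3: α=4, u≡1; β=10, v≡2 (mod 3); (1|3)=+1, (2|3)=-1; sign (−1)^0·+1^10·-1^4 = +1.
(a,b)_19: α=0, u≡12; β=1, v≡9 (mod 19); (12|19)=-1, (9|19)=+1; sign (−1)^0·-1^1·+1^0 = -1.
(a,b)_31: α=0, u≡2; β=-2, v≡12 (mod 31); (2|31)=+1, (12|31)=-1; sign (−1)^0·+1^-2·-1^0 = +1.
(a,b)_7: α=3, u≡5; β=5, v≡1 (mod 7); (5|7)=-1, (1|7)=+1; sign (−1)^1·-1^5·+1^3 = +1.
(a,b)_13: α=1, u≡2; β=1, v≡1 (mod 13); (2|13)=-1, (1|13)=+1; sign (−1)^0·-1^1·+1^1 = -1.
(a,b)_5: α=2, u≡4; β=4, v≡1 (mod 5); (4|5)=+1, (1|5)=+1; sign (−1)^0·+1^4·+1^2 = +1.
(a,b)_23: α=0, u≡2; β=3, v≡10 (mod 23); (2|23)=+1, (10|23)=-1; sign (−1)^0·+1^3·-1^0 = +1.
(a,b)_17: α=-1, u≡16; β=0, v≡3 (mod 17); (16|17)=+1, (3|17)=-1; sign (−1)^0·+1^0·-1^-1 = -1.
(a,b)_11: α=-3, u≡7; β=-5, v≡1 (mod 11); (7|11)=-1, (1|11)=+1; sign (−1)^1·-1^-5·+1^-3 = +1.
(a,b)_∞: sgn(-34034)=−, sgn(874874)=+, so +1.
(-34034, 874874 / ℚ) ramifies at {2, 13, 17, 19}: a division algebra.

[2, 13, 17, 19]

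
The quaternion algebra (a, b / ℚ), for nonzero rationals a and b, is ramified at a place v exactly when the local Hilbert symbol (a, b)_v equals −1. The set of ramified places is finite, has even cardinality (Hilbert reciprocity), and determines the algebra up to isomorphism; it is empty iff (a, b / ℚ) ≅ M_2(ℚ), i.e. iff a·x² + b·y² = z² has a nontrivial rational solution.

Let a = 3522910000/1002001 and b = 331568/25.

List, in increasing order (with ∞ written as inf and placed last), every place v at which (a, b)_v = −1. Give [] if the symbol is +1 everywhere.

Mod squares: a ≡ 1219, b ≡ 20723. Check v ∈ {∞, 2, 5, 7, 11, 13, 17, 23, 53}.
v=5: a=5^4·(≡1), b=5^-2·(≡3) mod 5; (1|5)=+1, (3|5)=-1; (−1)^{4·-2·2}·(+1)^-2·(-1)^4 = +1.
v=7: a=7^-2·(≡4), b=7^0·(≡5) mod 7; (4|7)=+1, (5|7)=-1; (−1)^{-2·0·3}·(+1)^0·(-1)^-2 = +1.
v=2: v_2(a)=4, v_2(b)=4; units ≡ 3, 3 (mod 8); ε·ε+αω+βω = 1·1+4·1+4·1 ≡ 1  ⇒  (a,b)_2 = -1.
v=23: a=23^1·(≡20), b=23^1·(≡9) mod 23; (20|23)=-1, (9|23)=+1; (−1)^{1·1·11}·(-1)^1·(+1)^1 = +1.
v=53: a=53^1·(≡22), b=53^1·(≡34) mod 53; (22|53)=-1, (34|53)=-1; (−1)^{1·1·26}·(-1)^1·(-1)^1 = +1.
v=∞: 1219 > 0 and 20723 > 0  ⇒  (a,b)_∞ = +1.
v=17: a=17^2·(≡12), b=17^1·(≡7) mod 17; (12|17)=-1, (7|17)=-1; (−1)^{2·1·8}·(-1)^1·(-1)^2 = -1.
v=11: a=11^-2·(≡3), b=11^0·(≡2) mod 11; (3|11)=+1, (2|11)=-1; (−1)^{-2·0·5}·(+1)^0·(-1)^-2 = +1.
v=13: a=13^-2·(≡12), b=13^0·(≡10) mod 13; (12|13)=+1, (10|13)=+1; (−1)^{-2·0·6}·(+1)^0·(+1)^-2 = +1.
|Ram(1219, 20723)| = 2, even; anisotropic at {2, 17}.

[2, 17]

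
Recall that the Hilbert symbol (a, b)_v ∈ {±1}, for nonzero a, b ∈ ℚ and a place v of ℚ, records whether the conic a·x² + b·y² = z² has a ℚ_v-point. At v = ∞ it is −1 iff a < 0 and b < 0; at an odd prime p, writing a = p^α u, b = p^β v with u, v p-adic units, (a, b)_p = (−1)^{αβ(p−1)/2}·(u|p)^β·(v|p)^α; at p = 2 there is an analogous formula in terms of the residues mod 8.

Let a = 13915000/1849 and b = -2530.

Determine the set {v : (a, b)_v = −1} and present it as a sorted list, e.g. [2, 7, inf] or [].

(a, b) ≡ (46, -2530) mod (ℚ^×)²; places V = {2, 5, 11, 23, 43, ∞}.
(a,b)_5: α=4, u≡1; β=1, v≡4 (mod 5); (1|5)=+1, (4|5)=+1; sign (−1)^0·+1^1·+1^4 = +1.
(a,b)_2: α=3, β=1; u≡7, v≡7 (mod 8); ε(u)ε(v)=1·1, αω(v)=3·0, βω(u)=1·0; sum ≡ 1  ⇒  -1.
(a,b)_23: α=1, u≡6; β=1, v≡5 (mod 23); (6|23)=+1, (5|23)=-1; sign (−1)^1·+1^1·-1^1 = +1.
(a,b)_∞: sgn(46)=+, sgn(-2530)=−, so +1.
(a,b)_11: α=2, u≡6; β=1, v≡1 (mod 11); (6|11)=-1, (1|11)=+1; sign (−1)^0·-1^1·+1^2 = -1.
(a,b)_43: α=-2, u≡28; β=0, v≡7 (mod 43); (28|43)=-1, (7|43)=-1; sign (−1)^0·-1^0·-1^-2 = +1.
Ram(46, -2530) = {2, 11}; no ℚ_2-point on the conic.

[2, 11]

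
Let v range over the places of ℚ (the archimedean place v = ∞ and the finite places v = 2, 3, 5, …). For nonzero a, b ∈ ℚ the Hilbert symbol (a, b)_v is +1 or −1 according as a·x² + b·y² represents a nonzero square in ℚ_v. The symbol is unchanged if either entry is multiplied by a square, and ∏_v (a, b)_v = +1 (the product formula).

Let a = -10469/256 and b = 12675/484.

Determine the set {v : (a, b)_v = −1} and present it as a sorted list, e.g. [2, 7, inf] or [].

[2, 29]

(a, b) ≡ (-29, 3) mod (ℚ^×)²; places V = {2, 3, 5, 11, 13, 19, 29, ∞}.
(a,b)_19: α=2, u≡1; β=0, v≡15 (mod 19); (1|19)=+1, (15|19)=-1; sign (−1)^0·+1^0·-1^2 = +1.
(a,b)_29: α=1, u≡20; β=0, v≡3 (mod 29); (20|29)=+1, (3|29)=-1; sign (−1)^0·+1^0·-1^1 = -1.
(a,b)_5: α=0, u≡1; β=2, v≡3 (mod 5); (1|5)=+1, (3|5)=-1; sign (−1)^0·+1^2·-1^0 = +1.
(a,b)_3: α=0, u≡1; β=1, v≡1 (mod 3); (1|3)=+1, (1|3)=+1; sign (−1)^0·+1^1·+1^0 = +1.
(a,b)_13: α=0, u≡1; β=2, v≡12 (mod 13); (1|13)=+1, (12|13)=+1; sign (−1)^0·+1^2·+1^0 = +1.
(a,b)_11: α=0, u≡1; β=-2, v≡9 (mod 11); (1|11)=+1, (9|11)=+1; sign (−1)^0·+1^-2·+1^0 = +1.
(a,b)_∞: sgn(-29)=−, sgn(3)=+, so +1.
(a,b)_2: α=-8, β=-2; u≡3, v≡3 (mod 8); ε(u)ε(v)=1·1, αω(v)=-8·1, βω(u)=-2·1; sum ≡ 1  ⇒  -1.
Ram(-29, 3) = {2, 29}; no ℚ_2-point on the conic.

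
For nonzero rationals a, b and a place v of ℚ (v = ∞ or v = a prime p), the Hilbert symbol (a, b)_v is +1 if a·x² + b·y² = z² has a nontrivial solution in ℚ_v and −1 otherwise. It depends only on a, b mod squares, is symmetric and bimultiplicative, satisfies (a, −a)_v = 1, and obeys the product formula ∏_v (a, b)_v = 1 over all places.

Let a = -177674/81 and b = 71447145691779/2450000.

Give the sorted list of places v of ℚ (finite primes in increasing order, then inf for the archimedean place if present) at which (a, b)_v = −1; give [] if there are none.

[2, 19]

Mod squares: a ≡ -74, b ≡ 312455. Check v ∈ {∞, 2, 3, 5, 7, 11, 13, 17, 19, 23, 37}.
v=23: a=23^0·(≡2), b=23^1·(≡7) mod 23; (2|23)=+1, (7|23)=-1; (−1)^{0·1·11}·(+1)^1·(-1)^0 = +1.
v=3: a=3^-4·(≡1), b=3^4·(≡2) mod 3; (1|3)=+1, (2|3)=-1; (−1)^{-4·4·1}·(+1)^4·(-1)^-4 = +1.
v=∞: -74 < 0 and 312455 > 0  ⇒  (a,b)_∞ = +1.
v=5: a=5^0·(≡1), b=5^-5·(≡1) mod 5; (1|5)=+1, (1|5)=+1; (−1)^{0·-5·2}·(+1)^-5·(+1)^0 = +1.
v=11: a=11^0·(≡5), b=11^1·(≡9) mod 11; (5|11)=+1, (9|11)=+1; (−1)^{0·1·5}·(+1)^1·(+1)^0 = +1.
v=13: a=13^0·(≡12), b=13^3·(≡7) mod 13; (12|13)=+1, (7|13)=-1; (−1)^{0·3·6}·(+1)^3·(-1)^0 = +1.
v=2: v_2(a)=1, v_2(b)=-4; units ≡ 3, 7 (mod 8); ε·ε+αω+βω = 1·1+1·0+-4·1 ≡ 1  ⇒  (a,b)_2 = -1.
v=7: a=7^4·(≡6), b=7^-2·(≡3) mod 7; (6|7)=-1, (3|7)=-1; (−1)^{4·-2·3}·(-1)^-2·(-1)^4 = +1.
v=17: a=17^0·(≡6), b=17^4·(≡12) mod 17; (6|17)=-1, (12|17)=-1; (−1)^{0·4·8}·(-1)^4·(-1)^0 = +1.
v=19: a=19^0·(≡18), b=19^1·(≡14) mod 19; (18|19)=-1, (14|19)=-1; (−1)^{0·1·9}·(-1)^1·(-1)^0 = -1.
v=37: a=37^1·(≡17), b=37^0·(≡3) mod 37; (17|37)=-1, (3|37)=+1; (−1)^{1·0·18}·(-1)^0·(+1)^1 = +1.
Ram(-74, 312455) = {2, 19}; no ℚ_2-point on the conic.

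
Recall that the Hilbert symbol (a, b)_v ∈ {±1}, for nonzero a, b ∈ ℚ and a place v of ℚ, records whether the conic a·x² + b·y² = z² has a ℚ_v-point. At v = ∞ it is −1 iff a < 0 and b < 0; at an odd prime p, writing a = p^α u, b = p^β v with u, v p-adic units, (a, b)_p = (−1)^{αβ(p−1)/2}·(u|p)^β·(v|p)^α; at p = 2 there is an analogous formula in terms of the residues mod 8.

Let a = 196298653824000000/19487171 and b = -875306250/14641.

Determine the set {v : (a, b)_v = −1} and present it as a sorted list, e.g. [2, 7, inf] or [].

(a, b) ≡ (1254, -17290) mod (ℚ^×)²; places V = {2, 3, 5, 7, 11, 13, 19, ∞}.
(a,b)_19: α=3, u≡6; β=1, v≡12 (mod 19); (6|19)=+1, (12|19)=-1; sign (−1)^1·+1^1·-1^3 = +1.
(a,b)_3: α=3, u≡1; β=4, v≡2 (mod 3); (1|3)=+1, (2|3)=-1; sign (−1)^0·+1^4·-1^3 = -1.
(a,b)_∞: sgn(1254)=+, sgn(-17290)=−, so +1.
(a,b)_11: α=-7, u≡9; β=-4, v≡6 (mod 11); (9|11)=+1, (6|11)=-1; sign (−1)^0·+1^-4·-1^-7 = -1.
(a,b)_13: α=2, u≡11; β=1, v≡9 (mod 13); (11|13)=-1, (9|13)=+1; sign (−1)^0·-1^1·+1^2 = -1.
(a,b)_5: α=6, u≡1; β=5, v≡2 (mod 5); (1|5)=+1, (2|5)=-1; sign (−1)^0·+1^5·-1^6 = +1.
(a,b)_7: α=2, u≡4; β=1, v≡2 (mod 7); (4|7)=+1, (2|7)=+1; sign (−1)^0·+1^1·+1^2 = +1.
(a,b)_2: α=13, β=1; u≡3, v≡3 (mod 8); ε(u)ε(v)=1·1, αω(v)=13·1, βω(u)=1·1; sum ≡ 1  ⇒  -1.
|Ram(1254, -17290)| = 4, even; anisotropic at {2, 3, 11, 13}.

[2, 3, 11, 13]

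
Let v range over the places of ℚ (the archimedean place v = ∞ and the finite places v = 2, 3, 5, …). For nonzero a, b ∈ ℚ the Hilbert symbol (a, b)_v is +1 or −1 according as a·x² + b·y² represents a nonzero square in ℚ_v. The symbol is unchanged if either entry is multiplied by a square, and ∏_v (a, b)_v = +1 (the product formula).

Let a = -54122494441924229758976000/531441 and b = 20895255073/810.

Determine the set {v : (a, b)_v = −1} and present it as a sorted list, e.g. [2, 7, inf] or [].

[5, 7, 11, 29]

Mod squares: a ≡ -2465, b ≡ 22330. Check v ∈ {∞, 2, 3, 5, 7, 11, 17, 19, 23, 29}.
v=17: a=17^1·(≡8), b=17^0·(≡16) mod 17; (8|17)=+1, (16|17)=+1; (−1)^{1·0·8}·(+1)^0·(+1)^1 = +1.
v=23: a=23^4·(≡17), b=23^2·(≡10) mod 23; (17|23)=-1, (10|23)=-1; (−1)^{4·2·11}·(-1)^2·(-1)^4 = +1.
v=7: a=7^6·(≡5), b=7^3·(≡3) mod 7; (5|7)=-1, (3|7)=-1; (−1)^{6·3·3}·(-1)^3·(-1)^6 = -1.
v=3: a=3^-12·(≡1), b=3^-4·(≡1) mod 3; (1|3)=+1, (1|3)=+1; (−1)^{-12·-4·1}·(+1)^-4·(+1)^-12 = +1.
v=2: v_2(a)=18, v_2(b)=-1; units ≡ 7, 5 (mod 8); ε·ε+αω+βω = 1·0+18·1+-1·0 ≡ 0  ⇒  (a,b)_2 = +1.
v=11: a=11^2·(≡2), b=11^1·(≡7) mod 11; (2|11)=-1, (7|11)=-1; (−1)^{2·1·5}·(-1)^1·(-1)^2 = -1.
v=5: a=5^3·(≡2), b=5^-1·(≡4) mod 5; (2|5)=-1, (4|5)=+1; (−1)^{3·-1·2}·(-1)^-1·(+1)^3 = -1.
v=29: a=29^3·(≡19), b=29^1·(≡23) mod 29; (19|29)=-1, (23|29)=+1; (−1)^{3·1·14}·(-1)^1·(+1)^3 = -1.
v=∞: -2465 < 0 and 22330 > 0  ⇒  (a,b)_∞ = +1.
v=19: a=19^0·(≡11), b=19^2·(≡1) mod 19; (11|19)=+1, (1|19)=+1; (−1)^{0·2·9}·(+1)^2·(+1)^0 = +1.
Ram(-2465, 22330) = {5, 7, 11, 29}; no ℚ_5-point on the conic.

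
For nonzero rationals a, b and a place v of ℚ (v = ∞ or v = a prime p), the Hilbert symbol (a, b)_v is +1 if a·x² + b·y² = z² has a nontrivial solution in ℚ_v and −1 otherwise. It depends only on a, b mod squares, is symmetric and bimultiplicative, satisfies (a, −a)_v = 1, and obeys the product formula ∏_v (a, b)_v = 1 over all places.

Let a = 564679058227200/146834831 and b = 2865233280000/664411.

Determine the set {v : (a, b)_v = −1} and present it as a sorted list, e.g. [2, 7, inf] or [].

[2, 3, 13, 17]

Mod squares: a ≡ 5467098, b ≡ 160797. Check v ∈ {∞, 2, 3, 5, 7, 11, 13, 17, 19, 23, 31}.
v=∞: 5467098 > 0 and 160797 > 0  ⇒  (a,b)_∞ = +1.
v=17: a=17^-3·(≡5), b=17^-2·(≡7) mod 17; (5|17)=-1, (7|17)=-1; (−1)^{-3·-2·8}·(-1)^-2·(-1)^-3 = -1.
v=13: a=13^-1·(≡10), b=13^1·(≡11) mod 13; (10|13)=+1, (11|13)=-1; (−1)^{-1·1·6}·(+1)^1·(-1)^-1 = -1.
v=11: a=11^-2·(≡2), b=11^-2·(≡7) mod 11; (2|11)=-1, (7|11)=-1; (−1)^{-2·-2·5}·(-1)^-2·(-1)^-2 = +1.
v=31: a=31^1·(≡17), b=31^1·(≡5) mod 31; (17|31)=-1, (5|31)=+1; (−1)^{1·1·15}·(-1)^1·(+1)^1 = +1.
v=5: a=5^2·(≡3), b=5^4·(≡3) mod 5; (3|5)=-1, (3|5)=-1; (−1)^{2·4·2}·(-1)^4·(-1)^2 = +1.
v=19: a=19^-1·(≡11), b=19^-1·(≡2) mod 19; (11|19)=+1, (2|19)=-1; (−1)^{-1·-1·9}·(+1)^-1·(-1)^-1 = +1.
v=3: a=3^3·(≡1), b=3^1·(≡1) mod 3; (1|3)=+1, (1|3)=+1; (−1)^{3·1·1}·(+1)^1·(+1)^3 = -1.
v=7: a=7^7·(≡3), b=7^1·(≡4) mod 7; (3|7)=-1, (4|7)=+1; (−1)^{7·1·3}·(-1)^1·(+1)^7 = +1.
v=23: a=23^0·(≡7), b=23^2·(≡9) mod 23; (7|23)=-1, (9|23)=+1; (−1)^{0·2·11}·(-1)^2·(+1)^0 = +1.
v=2: v_2(a)=15, v_2(b)=10; units ≡ 5, 5 (mod 8); ε·ε+αω+βω = 0·0+15·1+10·1 ≡ 1  ⇒  (a,b)_2 = -1.
|Ram(5467098, 160797)| = 4, even; anisotropic at {2, 3, 13, 17}.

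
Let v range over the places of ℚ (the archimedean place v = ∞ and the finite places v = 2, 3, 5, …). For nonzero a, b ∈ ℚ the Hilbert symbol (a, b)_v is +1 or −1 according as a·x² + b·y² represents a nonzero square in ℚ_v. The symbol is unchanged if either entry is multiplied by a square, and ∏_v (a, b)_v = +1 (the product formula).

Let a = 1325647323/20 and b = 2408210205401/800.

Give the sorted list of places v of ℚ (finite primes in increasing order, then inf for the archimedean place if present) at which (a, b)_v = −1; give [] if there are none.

Mod squares: a ≡ 15, b ≡ 2002. Check v ∈ {∞, 2, 3, 5, 7, 11, 13}.
v=7: a=7^4·(≡2), b=7^7·(≡3) mod 7; (2|7)=+1, (3|7)=-1; (−1)^{4·7·3}·(+1)^7·(-1)^4 = +1.
v=5: a=5^-1·(≡2), b=5^-2·(≡3) mod 5; (2|5)=-1, (3|5)=-1; (−1)^{-1·-2·2}·(-1)^-2·(-1)^-1 = -1.
v=13: a=13^2·(≡7), b=13^3·(≡8) mod 13; (7|13)=-1, (8|13)=-1; (−1)^{2·3·6}·(-1)^3·(-1)^2 = -1.
v=∞: 15 > 0 and 2002 > 0  ⇒  (a,b)_∞ = +1.
v=2: v_2(a)=-2, v_2(b)=-5; units ≡ 7, 1 (mod 8); ε·ε+αω+βω = 1·0+-2·0+-5·0 ≡ 0  ⇒  (a,b)_2 = +1.
v=11: a=11^2·(≡3), b=11^3·(≡6) mod 11; (3|11)=+1, (6|11)=-1; (−1)^{2·3·5}·(+1)^3·(-1)^2 = +1.
v=3: a=3^3·(≡2), b=3^0·(≡1) mod 3; (2|3)=-1, (1|3)=+1; (−1)^{3·0·1}·(-1)^0·(+1)^3 = +1.
|Ram(15, 2002)| = 2, even; anisotropic at {5, 13}.

[5, 13]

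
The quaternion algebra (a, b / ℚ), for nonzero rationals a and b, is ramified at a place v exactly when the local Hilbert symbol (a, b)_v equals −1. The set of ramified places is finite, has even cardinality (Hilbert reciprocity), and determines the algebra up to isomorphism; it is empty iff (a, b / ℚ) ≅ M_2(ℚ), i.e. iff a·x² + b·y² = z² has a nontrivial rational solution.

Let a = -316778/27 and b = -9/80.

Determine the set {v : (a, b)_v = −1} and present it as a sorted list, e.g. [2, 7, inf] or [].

[2, 11, 17, inf]

(a, b) ≡ (-7854, -5) mod (ℚ^×)²; places V = {2, 3, 5, 7, 11, 17, ∞}.
(a,b)_7: α=1, u≡6; β=0, v≡4 (mod 7); (6|7)=-1, (4|7)=+1; sign (−1)^0·-1^0·+1^1 = +1.
(a,b)_3: α=-3, u≡1; β=2, v≡1 (mod 3); (1|3)=+1, (1|3)=+1; sign (−1)^0·+1^2·+1^-3 = +1.
(a,b)_17: α=1, u≡10; β=0, v≡12 (mod 17); (10|17)=-1, (12|17)=-1; sign (−1)^0·-1^0·-1^1 = -1.
(a,b)_2: α=1, β=-4; u≡1, v≡3 (mod 8); ε(u)ε(v)=0·1, αω(v)=1·1, βω(u)=-4·0; sum ≡ 1  ⇒  -1.
(a,b)_5: α=0, u≡1; β=-1, v≡1 (mod 5); (1|5)=+1, (1|5)=+1; sign (−1)^0·+1^-1·+1^0 = +1.
(a,b)_∞: sgn(-7854)=−, sgn(-5)=−, so -1.
(a,b)_11: α=3, u≡3; β=0, v≡8 (mod 11); (3|11)=+1, (8|11)=-1; sign (−1)^0·+1^0·-1^3 = -1.
Ram(-7854, -5) = {2, 11, 17, ∞}; no ℚ_2-point on the conic.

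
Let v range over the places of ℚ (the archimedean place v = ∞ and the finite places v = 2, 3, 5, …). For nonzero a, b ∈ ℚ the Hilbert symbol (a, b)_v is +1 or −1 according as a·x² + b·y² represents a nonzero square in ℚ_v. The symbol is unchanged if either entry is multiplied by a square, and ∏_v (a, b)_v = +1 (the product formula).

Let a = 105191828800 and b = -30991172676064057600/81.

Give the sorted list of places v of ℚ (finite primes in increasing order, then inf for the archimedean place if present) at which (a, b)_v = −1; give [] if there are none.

[13, 17, 31, 37]

(a, b) ≡ (37, -75361) mod (ℚ^×)²; places V = {2, 3, 5, 11, 13, 17, 31, 37, 43, ∞}.
(a,b)_43: α=2, u≡7; β=0, v≡32 (mod 43); (7|43)=-1, (32|43)=-1; sign (−1)^0·-1^0·-1^2 = +1.
(a,b)_17: α=0, u≡5; β=3, v≡2 (mod 17); (5|17)=-1, (2|17)=+1; sign (−1)^0·-1^3·+1^0 = -1.
(a,b)_37: α=1, u≡9; β=2, v≡17 (mod 37); (9|37)=+1, (17|37)=-1; sign (−1)^0·+1^2·-1^1 = -1.
(a,b)_3: α=0, u≡1; β=-4, v≡2 (mod 3); (1|3)=+1, (2|3)=-1; sign (−1)^0·+1^-4·-1^0 = +1.
(a,b)_31: α=2, u≡17; β=3, v≡25 (mod 31); (17|31)=-1, (25|31)=+1; sign (−1)^0·-1^3·+1^2 = -1.
(a,b)_2: α=6, β=8; u≡5, v≡7 (mod 8); ε(u)ε(v)=0·1, αω(v)=6·0, βω(u)=8·1; sum ≡ 0  ⇒  +1.
(a,b)_13: α=0, u≡6; β=3, v≡10 (mod 13); (6|13)=-1, (10|13)=+1; sign (−1)^0·-1^3·+1^0 = -1.
(a,b)_5: α=2, u≡2; β=2, v≡1 (mod 5); (2|5)=-1, (1|5)=+1; sign (−1)^0·-1^2·+1^2 = +1.
(a,b)_11: α=0, u≡3; β=1, v≡2 (mod 11); (3|11)=+1, (2|11)=-1; sign (−1)^0·+1^1·-1^0 = +1.
(a,b)_∞: sgn(37)=+, sgn(-75361)=−, so +1.
Ram(37, -75361) = {13, 17, 31, 37}; no ℚ_13-point on the conic.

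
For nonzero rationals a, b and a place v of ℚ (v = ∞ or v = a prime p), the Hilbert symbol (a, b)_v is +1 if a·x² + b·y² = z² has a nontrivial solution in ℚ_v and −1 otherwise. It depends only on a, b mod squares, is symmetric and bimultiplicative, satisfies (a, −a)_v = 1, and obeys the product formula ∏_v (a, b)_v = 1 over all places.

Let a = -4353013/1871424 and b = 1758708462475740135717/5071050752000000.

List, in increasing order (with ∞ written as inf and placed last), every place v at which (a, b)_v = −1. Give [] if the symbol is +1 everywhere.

Mod squares: a ≡ -37, b ≡ 3534. Check v ∈ {∞, 2, 3, 5, 7, 19, 31, 37}.
v=2: v_2(a)=-6, v_2(b)=-17; units ≡ 3, 7 (mod 8); ε·ε+αω+βω = 1·1+-6·0+-17·1 ≡ 0  ⇒  (a,b)_2 = +1.
v=∞: -37 < 0 and 3534 > 0  ⇒  (a,b)_∞ = +1.
v=19: a=19^-2·(≡6), b=19^-5·(≡15) mod 19; (6|19)=+1, (15|19)=-1; (−1)^{-2·-5·9}·(+1)^-5·(-1)^-2 = +1.
v=3: a=3^-4·(≡2), b=3^7·(≡2) mod 3; (2|3)=-1, (2|3)=-1; (−1)^{-4·7·1}·(-1)^7·(-1)^-4 = -1.
v=7: a=7^6·(≡6), b=7^12·(≡5) mod 7; (6|7)=-1, (5|7)=-1; (−1)^{6·12·3}·(-1)^12·(-1)^6 = +1.
v=37: a=37^1·(≡11), b=37^4·(≡24) mod 37; (11|37)=+1, (24|37)=-1; (−1)^{1·4·18}·(+1)^4·(-1)^1 = -1.
v=5: a=5^0·(≡3), b=5^-6·(≡4) mod 5; (3|5)=-1, (4|5)=+1; (−1)^{0·-6·2}·(-1)^-6·(+1)^0 = +1.
v=31: a=31^0·(≡14), b=31^1·(≡30) mod 31; (14|31)=+1, (30|31)=-1; (−1)^{0·1·15}·(+1)^1·(-1)^0 = +1.
(-37, 3534 / ℚ) ramifies at {3, 37}: a division algebra.

[3, 37]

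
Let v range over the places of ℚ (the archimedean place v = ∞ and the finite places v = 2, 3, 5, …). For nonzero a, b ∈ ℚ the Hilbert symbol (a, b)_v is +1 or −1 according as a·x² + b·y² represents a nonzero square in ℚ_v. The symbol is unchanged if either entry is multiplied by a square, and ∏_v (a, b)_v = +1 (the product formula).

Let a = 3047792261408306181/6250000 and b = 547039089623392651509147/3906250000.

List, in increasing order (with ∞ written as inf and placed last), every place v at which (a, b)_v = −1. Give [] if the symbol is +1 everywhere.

[11, 37]

Mod squares: a ≡ 781869, b ≡ 2629923. Check v ∈ {∞, 2, 3, 5, 7, 11, 19, 29, 37, 43}.
v=7: a=7^4·(≡4), b=7^6·(≡4) mod 7; (4|7)=+1, (4|7)=+1; (−1)^{4·6·3}·(+1)^6·(+1)^4 = +1.
v=11: a=11^5·(≡2), b=11^6·(≡7) mod 11; (2|11)=-1, (7|11)=-1; (−1)^{5·6·5}·(-1)^6·(-1)^5 = -1.
v=37: a=37^2·(≡23), b=37^3·(≡14) mod 37; (23|37)=-1, (14|37)=-1; (−1)^{2·3·18}·(-1)^3·(-1)^2 = -1.
v=43: a=43^1·(≡19), b=43^1·(≡6) mod 43; (19|43)=-1, (6|43)=+1; (−1)^{1·1·21}·(-1)^1·(+1)^1 = +1.
v=3: a=3^5·(≡1), b=3^7·(≡2) mod 3; (1|3)=+1, (2|3)=-1; (−1)^{5·7·1}·(+1)^7·(-1)^5 = +1.
v=∞: 781869 > 0 and 2629923 > 0  ⇒  (a,b)_∞ = +1.
v=5: a=5^-8·(≡1), b=5^-12·(≡2) mod 5; (1|5)=+1, (2|5)=-1; (−1)^{-8·-12·2}·(+1)^-12·(-1)^-8 = +1.
v=2: v_2(a)=-4, v_2(b)=-4; units ≡ 5, 3 (mod 8); ε·ε+αω+βω = 0·1+-4·1+-4·1 ≡ 0  ⇒  (a,b)_2 = +1.
v=29: a=29^1·(≡13), b=29^1·(≡23) mod 29; (13|29)=+1, (23|29)=+1; (−1)^{1·1·14}·(+1)^1·(+1)^1 = +1.
v=19: a=19^1·(≡6), b=19^1·(≡18) mod 19; (6|19)=+1, (18|19)=-1; (−1)^{1·1·9}·(+1)^1·(-1)^1 = +1.
Ram(781869, 2629923) = {11, 37}; no ℚ_11-point on the conic.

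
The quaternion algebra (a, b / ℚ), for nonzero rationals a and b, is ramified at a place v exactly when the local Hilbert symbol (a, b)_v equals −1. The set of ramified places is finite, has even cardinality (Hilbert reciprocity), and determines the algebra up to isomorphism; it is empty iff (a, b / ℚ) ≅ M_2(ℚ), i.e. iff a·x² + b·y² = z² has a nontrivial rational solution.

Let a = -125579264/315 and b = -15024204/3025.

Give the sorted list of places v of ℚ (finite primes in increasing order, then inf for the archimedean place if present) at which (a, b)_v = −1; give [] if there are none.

(a, b) ≡ (-1073065, -46371) mod (ℚ^×)²; places V = {2, 3, 5, 7, 11, 13, 23, 29, 31, 41, 43, ∞}.
(a,b)_29: α=0, u≡25; β=1, v≡1 (mod 29); (25|29)=+1, (1|29)=+1; sign (−1)^0·+1^1·+1^0 = +1.
(a,b)_13: α=0, u≡7; β=1, v≡2 (mod 13); (7|13)=-1, (2|13)=-1; sign (−1)^0·-1^1·-1^0 = -1.
(a,b)_41: α=0, u≡28; β=1, v≡3 (mod 41); (28|41)=-1, (3|41)=-1; sign (−1)^0·-1^1·-1^0 = -1.
(a,b)_7: α=-1, u≡5; β=0, v≡1 (mod 7); (5|7)=-1, (1|7)=+1; sign (−1)^0·-1^0·+1^-1 = +1.
(a,b)_∞: sgn(-1073065)=−, sgn(-46371)=−, so -1.
(a,b)_23: α=1, u≡3; β=0, v≡11 (mod 23); (3|23)=+1, (11|23)=-1; sign (−1)^0·+1^0·-1^1 = -1.
(a,b)_43: α=1, u≡8; β=0, v≡37 (mod 43); (8|43)=-1, (37|43)=-1; sign (−1)^0·-1^0·-1^1 = -1.
(a,b)_31: α=1, u≡21; β=0, v≡28 (mod 31); (21|31)=-1, (28|31)=+1; sign (−1)^0·-1^0·+1^1 = +1.
(a,b)_3: α=-2, u≡2; β=5, v≡2 (mod 3); (2|3)=-1, (2|3)=-1; sign (−1)^0·-1^5·-1^-2 = -1.
(a,b)_5: α=-1, u≡2; β=-2, v≡1 (mod 5); (2|5)=-1, (1|5)=+1; sign (−1)^0·-1^-2·+1^-1 = +1.
(a,b)_11: α=0, u≡2; β=-2, v≡1 (mod 11); (2|11)=-1, (1|11)=+1; sign (−1)^0·-1^-2·+1^0 = +1.
(a,b)_2: α=12, β=2; u≡7, v≡5 (mod 8); ε(u)ε(v)=1·0, αω(v)=12·1, βω(u)=2·0; sum ≡ 0  ⇒  +1.
Ram(-1073065, -46371) = {3, 13, 23, 41, 43, ∞}; no ℚ_3-point on the conic.

[3, 13, 23, 41, 43, inf]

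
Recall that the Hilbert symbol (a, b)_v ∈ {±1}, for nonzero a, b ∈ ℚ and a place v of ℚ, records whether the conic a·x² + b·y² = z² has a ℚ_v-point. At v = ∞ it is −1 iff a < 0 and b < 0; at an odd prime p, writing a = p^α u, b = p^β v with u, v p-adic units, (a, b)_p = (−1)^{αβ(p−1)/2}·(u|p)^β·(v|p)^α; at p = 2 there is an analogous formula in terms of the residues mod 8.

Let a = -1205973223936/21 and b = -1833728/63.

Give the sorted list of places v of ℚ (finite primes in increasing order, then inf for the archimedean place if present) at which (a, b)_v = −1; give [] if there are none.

[7, 13, 19, 23, 29, inf]

Mod squares: a ≡ -117630786, b ≡ -50141. Check v ∈ {∞, 2, 3, 7, 13, 17, 19, 23, 29}.
v=13: a=13^1·(≡6), b=13^1·(≡3) mod 13; (6|13)=-1, (3|13)=+1; (−1)^{1·1·6}·(-1)^1·(+1)^1 = -1.
v=19: a=19^1·(≡3), b=19^1·(≡14) mod 19; (3|19)=-1, (14|19)=-1; (−1)^{1·1·9}·(-1)^1·(-1)^1 = -1.
v=∞: -117630786 < 0 and -50141 < 0  ⇒  (a,b)_∞ = -1.
v=3: a=3^-1·(≡2), b=3^-2·(≡1) mod 3; (2|3)=-1, (1|3)=+1; (−1)^{-1·-2·1}·(-1)^-2·(+1)^-1 = +1.
v=23: a=23^1·(≡6), b=23^0·(≡5) mod 23; (6|23)=+1, (5|23)=-1; (−1)^{1·0·11}·(+1)^0·(-1)^1 = -1.
v=7: a=7^-1·(≡3), b=7^-1·(≡3) mod 7; (3|7)=-1, (3|7)=-1; (−1)^{-1·-1·3}·(-1)^-1·(-1)^-1 = -1.
v=29: a=29^3·(≡13), b=29^1·(≡15) mod 29; (13|29)=+1, (15|29)=-1; (−1)^{3·1·14}·(+1)^1·(-1)^3 = -1.
v=17: a=17^1·(≡9), b=17^0·(≡8) mod 17; (9|17)=+1, (8|17)=+1; (−1)^{1·0·8}·(+1)^0·(+1)^1 = +1.
v=2: v_2(a)=9, v_2(b)=8; units ≡ 7, 3 (mod 8); ε·ε+αω+βω = 1·1+9·1+8·0 ≡ 0  ⇒  (a,b)_2 = +1.
Ram(-117630786, -50141) = {7, 13, 19, 23, 29, ∞}; no ℚ_7-point on the conic.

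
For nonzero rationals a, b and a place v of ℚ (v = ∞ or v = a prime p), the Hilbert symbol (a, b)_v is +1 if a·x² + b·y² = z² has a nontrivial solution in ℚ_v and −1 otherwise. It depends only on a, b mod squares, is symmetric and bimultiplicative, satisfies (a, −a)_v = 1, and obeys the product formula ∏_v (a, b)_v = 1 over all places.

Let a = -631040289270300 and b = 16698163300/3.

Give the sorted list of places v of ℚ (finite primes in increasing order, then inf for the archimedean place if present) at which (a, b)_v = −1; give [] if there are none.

(a, b) ≡ (-39767, 8211) mod (ℚ^×)²; places V = {2, 3, 5, 7, 13, 17, 19, 23, ∞}.
(a,b)_19: α=3, u≡16; β=2, v≡3 (mod 19); (16|19)=+1, (3|19)=-1; sign (−1)^0·+1^2·-1^3 = -1.
(a,b)_5: α=2, u≡3; β=2, v≡4 (mod 5); (3|5)=-1, (4|5)=+1; sign (−1)^0·-1^2·+1^2 = +1.
(a,b)_7: α=1, u≡5; β=1, v≡2 (mod 7); (5|7)=-1, (2|7)=+1; sign (−1)^1·-1^1·+1^1 = +1.
(a,b)_13: α=3, u≡4; β=2, v≡2 (mod 13); (4|13)=+1, (2|13)=-1; sign (−1)^0·+1^2·-1^3 = -1.
(a,b)_∞: sgn(-39767)=−, sgn(8211)=+, so +1.
(a,b)_17: α=2, u≡1; β=1, v≡10 (mod 17); (1|17)=+1, (10|17)=-1; sign (−1)^0·+1^1·-1^2 = +1.
(a,b)_2: α=2, β=2; u≡1, v≡3 (mod 8); ε(u)ε(v)=0·1, αω(v)=2·1, βω(u)=2·0; sum ≡ 0  ⇒  +1.
(a,b)_23: α=1, u≡19; β=1, v≡16 (mod 23); (19|23)=-1, (16|23)=+1; sign (−1)^1·-1^1·+1^1 = +1.
(a,b)_3: α=2, u≡1; β=-1, v≡1 (mod 3); (1|3)=+1, (1|3)=+1; sign (−1)^0·+1^-1·+1^2 = +1.
(-39767, 8211 / ℚ) ramifies at {13, 19}: a division algebra.

[13, 19]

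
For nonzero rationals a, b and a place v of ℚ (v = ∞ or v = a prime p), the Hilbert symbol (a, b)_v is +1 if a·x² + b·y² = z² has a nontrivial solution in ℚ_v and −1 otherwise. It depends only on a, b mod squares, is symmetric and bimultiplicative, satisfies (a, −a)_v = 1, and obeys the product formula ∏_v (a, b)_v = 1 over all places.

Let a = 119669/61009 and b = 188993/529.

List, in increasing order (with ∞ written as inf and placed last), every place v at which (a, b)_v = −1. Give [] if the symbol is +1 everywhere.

Mod squares: a ≡ 989, b ≡ 3857. Check v ∈ {∞, 2, 7, 11, 13, 19, 23, 29, 43}.
v=11: a=11^2·(≡7), b=11^0·(≡2) mod 11; (7|11)=-1, (2|11)=-1; (−1)^{2·0·5}·(-1)^0·(-1)^2 = +1.
v=43: a=43^1·(≡23), b=43^0·(≡37) mod 43; (23|43)=+1, (37|43)=-1; (−1)^{1·0·21}·(+1)^0·(-1)^1 = -1.
v=13: a=13^-2·(≡3), b=13^0·(≡10) mod 13; (3|13)=+1, (10|13)=+1; (−1)^{-2·0·6}·(+1)^0·(+1)^-2 = +1.
v=23: a=23^1·(≡11), b=23^-2·(≡2) mod 23; (11|23)=-1, (2|23)=+1; (−1)^{1·-2·11}·(-1)^-2·(+1)^1 = +1.
v=2: v_2(a)=0, v_2(b)=0; units ≡ 5, 1 (mod 8); ε·ε+αω+βω = 0·0+0·0+0·1 ≡ 0  ⇒  (a,b)_2 = +1.
v=∞: 989 > 0 and 3857 > 0  ⇒  (a,b)_∞ = +1.
v=19: a=19^-2·(≡6), b=19^1·(≡3) mod 19; (6|19)=+1, (3|19)=-1; (−1)^{-2·1·9}·(+1)^1·(-1)^-2 = +1.
v=7: a=7^0·(≡1), b=7^3·(≡3) mod 7; (1|7)=+1, (3|7)=-1; (−1)^{0·3·3}·(+1)^3·(-1)^0 = +1.
v=29: a=29^0·(≡2), b=29^1·(≡3) mod 29; (2|29)=-1, (3|29)=-1; (−1)^{0·1·14}·(-1)^1·(-1)^0 = -1.
(989, 3857 / ℚ) ramifies at {29, 43}: a division algebra.

[29, 43]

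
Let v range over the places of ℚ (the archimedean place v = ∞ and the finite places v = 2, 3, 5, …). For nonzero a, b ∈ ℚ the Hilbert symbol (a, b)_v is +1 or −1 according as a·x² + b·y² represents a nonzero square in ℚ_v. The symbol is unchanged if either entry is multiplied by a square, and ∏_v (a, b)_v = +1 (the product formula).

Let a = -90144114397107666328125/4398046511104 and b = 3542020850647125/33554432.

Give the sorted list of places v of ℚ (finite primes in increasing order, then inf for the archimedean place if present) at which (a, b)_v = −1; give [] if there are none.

(a, b) ≡ (-805, 170) mod (ℚ^×)²; places V = {2, 3, 5, 7, 11, 17, 23, ∞}.
(a,b)_11: α=2, u≡1; β=2, v≡9 (mod 11); (1|11)=+1, (9|11)=+1; sign (−1)^0·+1^2·+1^2 = +1.
(a,b)_23: α=3, u≡11; β=2, v≡9 (mod 23); (11|23)=-1, (9|23)=+1; sign (−1)^0·-1^2·+1^3 = +1.
(a,b)_∞: sgn(-805)=−, sgn(170)=+, so +1.
(a,b)_17: α=2, u≡11; β=1, v≡6 (mod 17); (11|17)=-1, (6|17)=-1; sign (−1)^0·-1^1·-1^2 = -1.
(a,b)_2: α=-42, β=-25; u≡3, v≡5 (mod 8); ε(u)ε(v)=1·0, αω(v)=-42·1, βω(u)=-25·1; sum ≡ 1  ⇒  -1.
(a,b)_5: α=7, u≡4; β=3, v≡1 (mod 5); (4|5)=+1, (1|5)=+1; sign (−1)^0·+1^3·+1^7 = +1.
(a,b)_7: α=1, u≡1; β=2, v≡2 (mod 7); (1|7)=+1, (2|7)=+1; sign (−1)^0·+1^2·+1^1 = +1.
(a,b)_3: α=18, u≡2; β=12, v≡2 (mod 3); (2|3)=-1, (2|3)=-1; sign (−1)^0·-1^12·-1^18 = +1.
|Ram(-805, 170)| = 2, even; anisotropic at {2, 17}.

[2, 17]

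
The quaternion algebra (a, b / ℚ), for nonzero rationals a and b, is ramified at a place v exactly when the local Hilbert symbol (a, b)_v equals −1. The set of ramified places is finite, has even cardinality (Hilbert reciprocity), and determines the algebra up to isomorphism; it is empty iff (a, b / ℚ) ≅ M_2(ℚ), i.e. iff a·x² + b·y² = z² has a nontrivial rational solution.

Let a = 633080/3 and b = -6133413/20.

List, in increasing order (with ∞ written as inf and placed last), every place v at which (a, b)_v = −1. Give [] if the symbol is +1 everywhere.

(a, b) ≡ (9690, -36465) mod (ℚ^×)²; places V = {2, 3, 5, 7, 11, 13, 17, 19, 29, ∞}.
(a,b)_∞: sgn(9690)=+, sgn(-36465)=−, so +1.
(a,b)_11: α=0, u≡10; β=1, v≡2 (mod 11); (10|11)=-1, (2|11)=-1; sign (−1)^0·-1^1·-1^0 = -1.
(a,b)_2: α=3, β=-2; u≡5, v≡7 (mod 8); ε(u)ε(v)=0·1, αω(v)=3·0, βω(u)=-2·1; sum ≡ 0  ⇒  +1.
(a,b)_29: α=0, u≡13; β=2, v≡8 (mod 29); (13|29)=+1, (8|29)=-1; sign (−1)^0·+1^2·-1^0 = +1.
(a,b)_5: α=1, u≡2; β=-1, v≡3 (mod 5); (2|5)=-1, (3|5)=-1; sign (−1)^0·-1^-1·-1^1 = +1.
(a,b)_19: α=1, u≡17; β=0, v≡15 (mod 19); (17|19)=+1, (15|19)=-1; sign (−1)^0·+1^0·-1^1 = -1.
(a,b)_7: α=2, u≡4; β=0, v≡6 (mod 7); (4|7)=+1, (6|7)=-1; sign (−1)^0·+1^0·-1^2 = +1.
(a,b)_17: α=1, u≡9; β=1, v≡12 (mod 17); (9|17)=+1, (12|17)=-1; sign (−1)^0·+1^1·-1^1 = -1.
(a,b)_13: α=0, u≡2; β=1, v≡3 (mod 13); (2|13)=-1, (3|13)=+1; sign (−1)^0·-1^1·+1^0 = -1.
(a,b)_3: α=-1, u≡2; β=1, v≡1 (mod 3); (2|3)=-1, (1|3)=+1; sign (−1)^1·-1^1·+1^-1 = +1.
Ram(9690, -36465) = {11, 13, 17, 19}; no ℚ_11-point on the conic.

[11, 13, 17, 19]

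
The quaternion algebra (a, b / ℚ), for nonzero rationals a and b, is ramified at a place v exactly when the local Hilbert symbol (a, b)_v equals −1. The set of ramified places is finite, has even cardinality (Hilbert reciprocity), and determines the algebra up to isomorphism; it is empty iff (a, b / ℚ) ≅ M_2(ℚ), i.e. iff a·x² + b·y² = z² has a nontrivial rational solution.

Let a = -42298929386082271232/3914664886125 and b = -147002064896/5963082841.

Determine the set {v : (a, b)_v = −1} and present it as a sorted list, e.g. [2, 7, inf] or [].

[2, 11, 43, inf]

(a, b) ≡ (-2365, -86) mod (ℚ^×)²; places V = {2, 3, 5, 7, 11, 17, 19, 31, 43, 47, 53, ∞}.
(a,b)_17: α=4, u≡16; β=2, v≡9 (mod 17); (16|17)=+1, (9|17)=+1; sign (−1)^0·+1^2·+1^4 = +1.
(a,b)_5: α=-3, u≡2; β=0, v≡4 (mod 5); (2|5)=-1, (4|5)=+1; sign (−1)^0·-1^0·+1^-3 = +1.
(a,b)_19: α=0, u≡13; β=2, v≡17 (mod 19); (13|19)=-1, (17|19)=+1; sign (−1)^0·-1^2·+1^0 = +1.
(a,b)_43: α=3, u≡14; β=1, v≡25 (mod 43); (14|43)=+1, (25|43)=+1; sign (−1)^1·+1^1·+1^3 = -1.
(a,b)_2: α=18, β=15; u≡3, v≡5 (mod 8); ε(u)ε(v)=1·0, αω(v)=18·1, βω(u)=15·1; sum ≡ 1  ⇒  -1.
(a,b)_11: α=1, u≡3; β=0, v≡6 (mod 11); (3|11)=+1, (6|11)=-1; sign (−1)^0·+1^0·-1^1 = -1.
(a,b)_∞: sgn(-2365)=−, sgn(-86)=−, so -1.
(a,b)_7: α=-2, u≡4; β=0, v≡3 (mod 7); (4|7)=+1, (3|7)=-1; sign (−1)^0·+1^0·-1^-2 = +1.
(a,b)_3: α=-4, u≡2; β=0, v≡1 (mod 3); (2|3)=-1, (1|3)=+1; sign (−1)^0·-1^0·+1^-4 = +1.
(a,b)_31: α=0, u≡12; β=-2, v≡25 (mod 31); (12|31)=-1, (25|31)=+1; sign (−1)^0·-1^-2·+1^0 = +1.
(a,b)_47: α=2, u≡3; β=-2, v≡42 (mod 47); (3|47)=+1, (42|47)=+1; sign (−1)^0·+1^-2·+1^2 = +1.
(a,b)_53: α=-4, u≡22; β=-2, v≡8 (mod 53); (22|53)=-1, (8|53)=-1; sign (−1)^0·-1^-2·-1^-4 = +1.
(-2365, -86 / ℚ) ramifies at {2, 11, 43, ∞}: a division algebra.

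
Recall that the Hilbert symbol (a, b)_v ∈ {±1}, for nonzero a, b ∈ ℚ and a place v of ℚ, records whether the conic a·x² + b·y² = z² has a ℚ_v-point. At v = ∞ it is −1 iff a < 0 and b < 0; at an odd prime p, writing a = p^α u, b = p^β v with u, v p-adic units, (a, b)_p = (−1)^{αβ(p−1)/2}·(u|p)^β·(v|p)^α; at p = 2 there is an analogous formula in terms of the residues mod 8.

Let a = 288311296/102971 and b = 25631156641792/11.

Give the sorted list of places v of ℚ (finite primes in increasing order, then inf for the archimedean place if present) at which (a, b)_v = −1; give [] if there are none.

(a, b) ≡ (28934, 638) mod (ℚ^×)²; places V = {2, 7, 11, 13, 17, 23, 29, 37, 47, ∞}.
(a,b)_7: α=2, u≡5; β=0, v≡4 (mod 7); (5|7)=-1, (4|7)=+1; sign (−1)^0·-1^0·+1^2 = +1.
(a,b)_37: α=-1, u≡24; β=0, v≡9 (mod 37); (24|37)=-1, (9|37)=+1; sign (−1)^0·-1^0·+1^-1 = +1.
(a,b)_29: α=0, u≡26; β=1, v≡16 (mod 29); (26|29)=-1, (16|29)=+1; sign (−1)^0·-1^1·+1^0 = -1.
(a,b)_∞: sgn(28934)=+, sgn(638)=+, so +1.
(a,b)_47: α=0, u≡40; β=2, v≡9 (mod 47); (40|47)=-1, (9|47)=+1; sign (−1)^0·-1^2·+1^0 = +1.
(a,b)_23: α=-1, u≡18; β=0, v≡22 (mod 23); (18|23)=+1, (22|23)=-1; sign (−1)^0·+1^0·-1^-1 = -1.
(a,b)_17: α=1, u≡8; β=2, v≡4 (mod 17); (8|17)=+1, (4|17)=+1; sign (−1)^0·+1^2·+1^1 = +1.
(a,b)_13: α=2, u≡3; β=2, v≡9 (mod 13); (3|13)=+1, (9|13)=+1; sign (−1)^0·+1^2·+1^2 = +1.
(a,b)_2: α=11, β=13; u≡3, v≡7 (mod 8); ε(u)ε(v)=1·1, αω(v)=11·0, βω(u)=13·1; sum ≡ 0  ⇒  +1.
(a,b)_11: α=-2, u≡5; β=-1, v≡9 (mod 11); (5|11)=+1, (9|11)=+1; sign (−1)^0·+1^-1·+1^-2 = +1.
Ram(28934, 638) = {23, 29}; no ℚ_23-point on the conic.

[23, 29]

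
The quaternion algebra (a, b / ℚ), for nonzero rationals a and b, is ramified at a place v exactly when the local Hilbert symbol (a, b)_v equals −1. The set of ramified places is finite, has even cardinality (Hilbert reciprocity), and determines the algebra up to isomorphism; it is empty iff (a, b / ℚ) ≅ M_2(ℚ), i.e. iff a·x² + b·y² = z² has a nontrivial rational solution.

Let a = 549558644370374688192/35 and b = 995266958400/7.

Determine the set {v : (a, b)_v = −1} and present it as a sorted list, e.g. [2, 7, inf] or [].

Mod squares: a ≡ 5005, b ≡ 3927. Check v ∈ {∞, 2, 3, 5, 7, 11, 13, 17}.
v=3: a=3^16·(≡1), b=3^9·(≡1) mod 3; (1|3)=+1, (1|3)=+1; (−1)^{16·9·1}·(+1)^9·(+1)^16 = +1.
v=5: a=5^-1·(≡1), b=5^2·(≡3) mod 5; (1|5)=+1, (3|5)=-1; (−1)^{-1·2·2}·(+1)^2·(-1)^-1 = -1.
v=17: a=17^2·(≡11), b=17^1·(≡7) mod 17; (11|17)=-1, (7|17)=-1; (−1)^{2·1·8}·(-1)^1·(-1)^2 = -1.
v=7: a=7^-1·(≡2), b=7^-1·(≡1) mod 7; (2|7)=+1, (1|7)=+1; (−1)^{-1·-1·3}·(+1)^-1·(+1)^-1 = -1.
v=2: v_2(a)=6, v_2(b)=6; units ≡ 5, 7 (mod 8); ε·ε+αω+βω = 0·1+6·0+6·1 ≡ 0  ⇒  (a,b)_2 = +1.
v=11: a=11^1·(≡3), b=11^1·(≡1) mod 11; (3|11)=+1, (1|11)=+1; (−1)^{1·1·5}·(+1)^1·(+1)^1 = -1.
v=13: a=13^7·(≡2), b=13^2·(≡10) mod 13; (2|13)=-1, (10|13)=+1; (−1)^{7·2·6}·(-1)^2·(+1)^7 = +1.
v=∞: 5005 > 0 and 3927 > 0  ⇒  (a,b)_∞ = +1.
|Ram(5005, 3927)| = 4, even; anisotropic at {5, 7, 11, 17}.

[5, 7, 11, 17]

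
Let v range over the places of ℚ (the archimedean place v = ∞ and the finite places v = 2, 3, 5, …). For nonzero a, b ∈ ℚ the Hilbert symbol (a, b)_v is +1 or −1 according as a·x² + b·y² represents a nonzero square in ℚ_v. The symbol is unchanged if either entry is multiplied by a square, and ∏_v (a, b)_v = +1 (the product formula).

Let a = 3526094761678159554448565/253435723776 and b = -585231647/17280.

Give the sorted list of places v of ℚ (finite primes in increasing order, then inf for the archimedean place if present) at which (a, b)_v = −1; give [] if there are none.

[2, 3, 11, 17]

(a, b) ≡ (85085, -4290) mod (ℚ^×)²; places V = {2, 3, 5, 7, 11, 13, 17, 19, 23, ∞}.
(a,b)_7: α=5, u≡6; β=2, v≡4 (mod 7); (6|7)=-1, (4|7)=+1; sign (−1)^0·-1^2·+1^5 = +1.
(a,b)_2: α=-14, β=-7; u≡5, v≡7 (mod 8); ε(u)ε(v)=0·1, αω(v)=-14·0, βω(u)=-7·1; sum ≡ 1  ⇒  -1.
(a,b)_19: α=-2, u≡12; β=0, v≡5 (mod 19); (12|19)=-1, (5|19)=+1; sign (−1)^0·-1^0·+1^-2 = +1.
(a,b)_3: α=-4, u≡2; β=-3, v≡1 (mod 3); (2|3)=-1, (1|3)=+1; sign (−1)^0·-1^-3·+1^-4 = -1.
(a,b)_∞: sgn(85085)=+, sgn(-4290)=−, so +1.
(a,b)_23: α=-2, u≡13; β=0, v≡19 (mod 23); (13|23)=+1, (19|23)=-1; sign (−1)^0·+1^0·-1^-2 = +1.
(a,b)_5: α=1, u≡3; β=-1, v≡3 (mod 5); (3|5)=-1, (3|5)=-1; sign (−1)^0·-1^-1·-1^1 = +1.
(a,b)_11: α=5, u≡2; β=1, v≡2 (mod 11); (2|11)=-1, (2|11)=-1; sign (−1)^1·-1^1·-1^5 = -1.
(a,b)_13: α=3, u≡5; β=1, v≡8 (mod 13); (5|13)=-1, (8|13)=-1; sign (−1)^0·-1^1·-1^3 = +1.
(a,b)_17: α=9, u≡14; β=4, v≡6 (mod 17); (14|17)=-1, (6|17)=-1; sign (−1)^0·-1^4·-1^9 = -1.
|Ram(85085, -4290)| = 4, even; anisotropic at {2, 3, 11, 17}.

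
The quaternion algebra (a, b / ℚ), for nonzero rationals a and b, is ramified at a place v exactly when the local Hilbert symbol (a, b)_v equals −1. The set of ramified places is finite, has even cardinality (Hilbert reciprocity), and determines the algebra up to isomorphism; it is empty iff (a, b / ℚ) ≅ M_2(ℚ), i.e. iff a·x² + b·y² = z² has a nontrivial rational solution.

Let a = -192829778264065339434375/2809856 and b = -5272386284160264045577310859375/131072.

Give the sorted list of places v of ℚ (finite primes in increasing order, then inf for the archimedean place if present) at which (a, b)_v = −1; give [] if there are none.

[5, 13, 31, inf]

Mod squares: a ≡ -20930, b ≡ -21390. Check v ∈ {∞, 2, 3, 5, 7, 13, 17, 23, 31}.
v=13: a=13^3·(≡6), b=13^2·(≡6) mod 13; (6|13)=-1, (6|13)=-1; (−1)^{3·2·6}·(-1)^2·(-1)^3 = -1.
v=∞: -20930 < 0 and -21390 < 0  ⇒  (a,b)_∞ = -1.
v=17: a=17^2·(≡7), b=17^4·(≡9) mod 17; (7|17)=-1, (9|17)=+1; (−1)^{2·4·8}·(-1)^4·(+1)^2 = +1.
v=7: a=7^-3·(≡6), b=7^0·(≡4) mod 7; (6|7)=-1, (4|7)=+1; (−1)^{-3·0·3}·(-1)^0·(+1)^-3 = +1.
v=5: a=5^5·(≡1), b=5^7·(≡3) mod 5; (1|5)=+1, (3|5)=-1; (−1)^{5·7·2}·(+1)^7·(-1)^5 = -1.
v=23: a=23^3·(≡21), b=23^5·(≡12) mod 23; (21|23)=-1, (12|23)=+1; (−1)^{3·5·11}·(-1)^5·(+1)^3 = +1.
v=2: v_2(a)=-13, v_2(b)=-17; units ≡ 7, 1 (mod 8); ε·ε+αω+βω = 1·0+-13·0+-17·0 ≡ 0  ⇒  (a,b)_2 = +1.
v=31: a=31^6·(≡21), b=31^7·(≡6) mod 31; (21|31)=-1, (6|31)=-1; (−1)^{6·7·15}·(-1)^7·(-1)^6 = -1.
v=3: a=3^2·(≡1), b=3^3·(≡1) mod 3; (1|3)=+1, (1|3)=+1; (−1)^{2·3·1}·(+1)^3·(+1)^2 = +1.
Ram(-20930, -21390) = {5, 13, 31, ∞}; no ℚ_5-point on the conic.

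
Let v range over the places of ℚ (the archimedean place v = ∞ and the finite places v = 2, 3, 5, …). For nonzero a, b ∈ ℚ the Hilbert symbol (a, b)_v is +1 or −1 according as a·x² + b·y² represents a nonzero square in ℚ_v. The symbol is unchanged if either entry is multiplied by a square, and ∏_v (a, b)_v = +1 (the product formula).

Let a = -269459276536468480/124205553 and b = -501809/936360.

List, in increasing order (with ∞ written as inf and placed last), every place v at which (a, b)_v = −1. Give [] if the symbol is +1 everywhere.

[11, inf]

(a, b) ≡ (-17765, -2090) mod (ℚ^×)²; places V = {2, 3, 5, 7, 11, 17, 19, 53, ∞}.
(a,b)_5: α=1, u≡3; β=-1, v≡3 (mod 5); (3|5)=-1, (3|5)=-1; sign (−1)^0·-1^-1·-1^1 = +1.
(a,b)_19: α=3, u≡13; β=1, v≡9 (mod 19); (13|19)=-1, (9|19)=+1; sign (−1)^1·-1^1·+1^3 = +1.
(a,b)_17: α=-3, u≡9; β=-2, v≡15 (mod 17); (9|17)=+1, (15|17)=+1; sign (−1)^0·+1^-2·+1^-3 = +1.
(a,b)_53: α=-2, u≡1; β=0, v≡23 (mod 53); (1|53)=+1, (23|53)=-1; sign (−1)^0·+1^0·-1^-2 = +1.
(a,b)_11: α=3, u≡6; β=1, v≡6 (mod 11); (6|11)=-1, (6|11)=-1; sign (−1)^1·-1^1·-1^3 = -1.
(a,b)_7: α=8, u≡1; β=4, v≡3 (mod 7); (1|7)=+1, (3|7)=-1; sign (−1)^0·+1^4·-1^8 = +1.
(a,b)_2: α=10, β=-3; u≡3, v≡3 (mod 8); ε(u)ε(v)=1·1, αω(v)=10·1, βω(u)=-3·1; sum ≡ 0  ⇒  +1.
(a,b)_∞: sgn(-17765)=−, sgn(-2090)=−, so -1.
(a,b)_3: α=-2, u≡1; β=-4, v≡1 (mod 3); (1|3)=+1, (1|3)=+1; sign (−1)^0·+1^-4·+1^-2 = +1.
(-17765, -2090 / ℚ) ramifies at {11, ∞}: a division algebra.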